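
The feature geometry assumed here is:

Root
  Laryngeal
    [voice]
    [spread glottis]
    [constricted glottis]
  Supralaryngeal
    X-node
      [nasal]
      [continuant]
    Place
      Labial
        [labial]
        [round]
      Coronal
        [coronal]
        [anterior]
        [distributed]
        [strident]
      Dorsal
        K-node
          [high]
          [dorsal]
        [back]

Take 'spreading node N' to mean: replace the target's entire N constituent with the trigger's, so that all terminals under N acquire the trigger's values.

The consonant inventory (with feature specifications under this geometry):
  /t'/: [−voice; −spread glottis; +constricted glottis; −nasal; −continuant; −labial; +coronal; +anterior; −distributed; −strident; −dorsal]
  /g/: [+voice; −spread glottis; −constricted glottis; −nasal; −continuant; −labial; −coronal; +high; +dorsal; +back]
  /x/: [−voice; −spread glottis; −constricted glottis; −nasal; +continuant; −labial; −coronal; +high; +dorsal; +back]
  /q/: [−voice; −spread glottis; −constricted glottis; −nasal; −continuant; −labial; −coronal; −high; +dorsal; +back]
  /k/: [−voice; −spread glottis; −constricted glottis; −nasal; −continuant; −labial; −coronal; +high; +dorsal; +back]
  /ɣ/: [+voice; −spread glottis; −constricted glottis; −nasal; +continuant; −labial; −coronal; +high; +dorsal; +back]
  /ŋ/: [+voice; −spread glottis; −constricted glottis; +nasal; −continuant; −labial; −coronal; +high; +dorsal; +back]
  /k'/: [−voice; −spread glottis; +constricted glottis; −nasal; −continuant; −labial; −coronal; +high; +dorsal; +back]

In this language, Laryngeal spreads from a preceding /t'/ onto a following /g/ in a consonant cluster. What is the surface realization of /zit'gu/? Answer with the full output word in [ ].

Terminals under Laryngeal in this geometry: [voice], [spread glottis], [constricted glottis].
The target acquires /t'/'s values for everything under Laryngeal — [−voice], [−spread glottis], [+constricted glottis] — while keeping its own [nasal], [continuant], [labial], ….
The resulting bundle matches /k'/ in the inventory; substituting it for /g/ gives [zit'k'u].

[zit'k'u]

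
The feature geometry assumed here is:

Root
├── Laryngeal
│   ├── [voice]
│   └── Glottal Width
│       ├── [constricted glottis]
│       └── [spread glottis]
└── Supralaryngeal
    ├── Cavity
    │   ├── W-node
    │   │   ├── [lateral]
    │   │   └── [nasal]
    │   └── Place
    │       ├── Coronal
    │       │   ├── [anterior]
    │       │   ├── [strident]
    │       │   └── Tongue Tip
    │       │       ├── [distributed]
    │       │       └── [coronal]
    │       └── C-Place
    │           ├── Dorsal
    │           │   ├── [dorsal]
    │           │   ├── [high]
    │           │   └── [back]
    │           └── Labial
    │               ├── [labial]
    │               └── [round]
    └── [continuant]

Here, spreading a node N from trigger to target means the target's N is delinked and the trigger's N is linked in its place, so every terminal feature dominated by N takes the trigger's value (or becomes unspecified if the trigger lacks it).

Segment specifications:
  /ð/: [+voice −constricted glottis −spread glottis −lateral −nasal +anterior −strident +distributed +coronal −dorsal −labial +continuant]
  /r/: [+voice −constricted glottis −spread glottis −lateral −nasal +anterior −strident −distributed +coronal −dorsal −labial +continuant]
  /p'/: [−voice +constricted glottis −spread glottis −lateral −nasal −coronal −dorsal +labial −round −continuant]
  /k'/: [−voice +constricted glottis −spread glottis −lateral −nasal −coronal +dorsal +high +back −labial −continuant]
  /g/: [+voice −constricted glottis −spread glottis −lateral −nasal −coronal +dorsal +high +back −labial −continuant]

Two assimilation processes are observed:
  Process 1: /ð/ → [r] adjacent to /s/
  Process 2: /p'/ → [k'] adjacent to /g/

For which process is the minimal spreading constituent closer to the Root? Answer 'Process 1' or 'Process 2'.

Process 2

Process 1 alters [distributed]; the lowest dominating node is [distributed] (depth 6 from Root).
Process 2 alters [labial], [round], [dorsal], [high], [back]; the lowest common ancestor is C-Place (depth 4 from Root).
Depth 4 < depth 6; Process 2 involves the structurally higher constituent C-Place.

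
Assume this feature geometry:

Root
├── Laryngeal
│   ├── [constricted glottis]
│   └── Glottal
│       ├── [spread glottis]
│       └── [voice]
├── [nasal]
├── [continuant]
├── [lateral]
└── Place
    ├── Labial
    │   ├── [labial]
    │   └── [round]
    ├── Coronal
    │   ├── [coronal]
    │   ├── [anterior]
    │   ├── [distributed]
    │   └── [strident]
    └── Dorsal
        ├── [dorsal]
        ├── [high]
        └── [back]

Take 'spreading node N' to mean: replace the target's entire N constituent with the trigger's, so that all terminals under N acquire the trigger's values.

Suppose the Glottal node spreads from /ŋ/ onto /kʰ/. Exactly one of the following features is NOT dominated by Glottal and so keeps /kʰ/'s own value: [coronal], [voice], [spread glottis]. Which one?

Under this geometry, Glottal contains [spread glottis], [voice].
[voice], [spread glottis] all lie under Glottal, so they are overwritten when Glottal spreads.
But [coronal] is a dependent of Coronal, outside Glottal; it is therefore untouched by the spreading.

[coronal]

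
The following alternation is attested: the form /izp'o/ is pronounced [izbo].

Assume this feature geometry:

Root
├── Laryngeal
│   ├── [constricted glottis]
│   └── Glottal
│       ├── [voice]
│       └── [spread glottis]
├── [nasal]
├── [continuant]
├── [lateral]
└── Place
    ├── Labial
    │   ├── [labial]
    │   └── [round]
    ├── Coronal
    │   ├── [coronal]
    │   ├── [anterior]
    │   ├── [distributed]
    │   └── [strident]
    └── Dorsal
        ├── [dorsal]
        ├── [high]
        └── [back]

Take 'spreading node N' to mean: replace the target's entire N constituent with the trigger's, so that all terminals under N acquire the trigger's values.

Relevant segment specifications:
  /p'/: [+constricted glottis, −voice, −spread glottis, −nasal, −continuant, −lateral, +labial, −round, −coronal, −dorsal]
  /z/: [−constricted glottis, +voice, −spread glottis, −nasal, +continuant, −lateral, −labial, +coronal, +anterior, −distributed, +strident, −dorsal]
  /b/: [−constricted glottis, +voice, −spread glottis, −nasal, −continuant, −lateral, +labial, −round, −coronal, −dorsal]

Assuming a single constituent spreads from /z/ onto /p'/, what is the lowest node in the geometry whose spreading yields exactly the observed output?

/p'/ and [b] differ in [voice], [constricted glottis]; every other specified feature is identical.
The smallest constituent containing every changed terminal is Laryngeal — each of its daughters lacks at least one of the affected features.
Spreading Laryngeal from /z/ overwrites each of those terminals with /z/'s values, yielding exactly [b].
Had Root spread, [continuant], [coronal] would have taken /z/'s values; they stay as in /p'/, confirming the spreading constituent is exactly Laryngeal.

Laryngeal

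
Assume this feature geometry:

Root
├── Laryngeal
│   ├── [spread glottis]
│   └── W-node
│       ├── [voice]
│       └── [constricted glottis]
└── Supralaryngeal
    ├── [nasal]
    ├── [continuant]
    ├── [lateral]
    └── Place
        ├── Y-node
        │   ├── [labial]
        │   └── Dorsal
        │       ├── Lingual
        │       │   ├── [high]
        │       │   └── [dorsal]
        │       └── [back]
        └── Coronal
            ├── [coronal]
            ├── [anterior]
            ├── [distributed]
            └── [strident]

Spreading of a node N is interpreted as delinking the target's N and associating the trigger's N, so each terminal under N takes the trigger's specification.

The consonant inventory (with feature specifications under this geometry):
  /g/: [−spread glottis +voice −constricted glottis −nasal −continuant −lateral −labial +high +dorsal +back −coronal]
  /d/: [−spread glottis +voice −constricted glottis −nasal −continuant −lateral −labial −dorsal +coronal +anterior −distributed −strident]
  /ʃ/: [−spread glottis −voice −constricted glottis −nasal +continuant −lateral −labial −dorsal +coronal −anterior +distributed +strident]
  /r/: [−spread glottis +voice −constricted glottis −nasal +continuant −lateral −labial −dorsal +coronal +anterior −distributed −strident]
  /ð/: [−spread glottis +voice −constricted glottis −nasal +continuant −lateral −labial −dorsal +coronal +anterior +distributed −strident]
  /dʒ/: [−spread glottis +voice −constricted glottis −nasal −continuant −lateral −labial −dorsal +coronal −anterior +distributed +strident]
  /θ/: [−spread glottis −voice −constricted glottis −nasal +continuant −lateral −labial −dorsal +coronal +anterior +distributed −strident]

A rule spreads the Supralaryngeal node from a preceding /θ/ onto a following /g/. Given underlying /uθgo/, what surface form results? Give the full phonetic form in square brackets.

Terminals under Supralaryngeal in this geometry: [nasal], [continuant], [lateral], [labial], [high], [dorsal], [back], [coronal], [anterior], [distributed], [strident].
Spreading Supralaryngeal from /θ/ onto /g/ replaces those values with /θ/'s: [−nasal], [+continuant], [−lateral], [−labial], [−dorsal], [+coronal], [+anterior], [+distributed], [−strident]. Features outside Supralaryngeal ([spread glottis], [voice], [constricted glottis]) stay as in /g/.
Among the inventory, only /ð/ has exactly this specification, giving the surface form [uθðo].

[uθðo]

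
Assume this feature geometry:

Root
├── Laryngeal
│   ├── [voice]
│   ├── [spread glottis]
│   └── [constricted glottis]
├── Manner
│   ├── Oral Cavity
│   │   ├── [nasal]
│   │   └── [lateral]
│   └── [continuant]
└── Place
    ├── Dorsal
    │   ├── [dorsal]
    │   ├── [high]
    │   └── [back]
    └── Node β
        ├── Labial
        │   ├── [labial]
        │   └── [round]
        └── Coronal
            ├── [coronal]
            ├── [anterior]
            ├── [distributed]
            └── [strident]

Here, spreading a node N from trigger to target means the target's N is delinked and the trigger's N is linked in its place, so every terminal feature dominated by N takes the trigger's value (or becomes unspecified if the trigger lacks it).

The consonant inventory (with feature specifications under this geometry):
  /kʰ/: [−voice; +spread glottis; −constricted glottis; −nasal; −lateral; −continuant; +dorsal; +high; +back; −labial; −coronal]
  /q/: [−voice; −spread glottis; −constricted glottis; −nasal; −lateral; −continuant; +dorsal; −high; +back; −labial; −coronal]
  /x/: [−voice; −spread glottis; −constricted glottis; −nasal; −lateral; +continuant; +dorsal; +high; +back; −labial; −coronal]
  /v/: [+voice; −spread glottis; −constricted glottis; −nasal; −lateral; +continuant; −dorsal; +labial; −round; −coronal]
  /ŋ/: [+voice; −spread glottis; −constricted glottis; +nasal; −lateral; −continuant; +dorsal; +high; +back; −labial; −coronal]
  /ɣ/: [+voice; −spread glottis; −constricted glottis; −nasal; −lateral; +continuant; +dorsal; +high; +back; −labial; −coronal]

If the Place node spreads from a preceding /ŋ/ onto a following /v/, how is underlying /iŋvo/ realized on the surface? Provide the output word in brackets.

Terminals under Place in this geometry: [dorsal], [high], [back], [labial], [round], [coronal], [anterior], [distributed], [strident].
After delinking /v/'s Place and linking /ŋ/'s, the affected terminals become [+dorsal], [+high], [+back], [−labial], [−coronal]; [voice], [spread glottis], [constricted glottis], … (outside Place) are retained from /v/.
Among the inventory, only /ɣ/ has exactly this specification, giving the surface form [iŋɣo].

[iŋɣo]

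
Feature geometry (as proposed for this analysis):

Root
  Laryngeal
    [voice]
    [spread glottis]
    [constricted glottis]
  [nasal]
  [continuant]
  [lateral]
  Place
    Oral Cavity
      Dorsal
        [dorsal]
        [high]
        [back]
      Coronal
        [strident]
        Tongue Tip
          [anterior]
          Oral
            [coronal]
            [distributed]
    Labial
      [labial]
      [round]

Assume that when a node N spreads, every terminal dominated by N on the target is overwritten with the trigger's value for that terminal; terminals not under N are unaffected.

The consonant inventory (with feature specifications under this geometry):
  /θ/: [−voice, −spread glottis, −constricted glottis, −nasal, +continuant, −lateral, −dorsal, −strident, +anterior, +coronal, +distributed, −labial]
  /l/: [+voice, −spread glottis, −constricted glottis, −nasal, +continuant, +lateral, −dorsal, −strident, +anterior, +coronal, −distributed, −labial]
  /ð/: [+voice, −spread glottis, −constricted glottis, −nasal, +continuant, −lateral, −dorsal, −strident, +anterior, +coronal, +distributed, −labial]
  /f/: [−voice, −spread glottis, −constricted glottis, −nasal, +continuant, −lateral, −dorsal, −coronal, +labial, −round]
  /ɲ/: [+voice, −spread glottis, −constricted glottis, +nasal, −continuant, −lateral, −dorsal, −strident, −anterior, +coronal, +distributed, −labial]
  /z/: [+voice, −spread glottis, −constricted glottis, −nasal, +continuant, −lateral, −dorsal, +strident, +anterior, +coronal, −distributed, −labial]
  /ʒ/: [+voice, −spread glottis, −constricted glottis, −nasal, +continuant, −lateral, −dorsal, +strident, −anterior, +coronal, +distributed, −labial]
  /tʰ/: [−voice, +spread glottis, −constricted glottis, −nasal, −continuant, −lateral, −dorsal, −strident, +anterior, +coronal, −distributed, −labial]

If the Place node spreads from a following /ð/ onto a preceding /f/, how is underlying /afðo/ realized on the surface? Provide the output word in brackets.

[aθðo]

Terminals under Place in this geometry: [dorsal], [high], [back], [strident], [anterior], [coronal], [distributed], [labial], [round].
After delinking /f/'s Place and linking /ð/'s, the affected terminals become [−dorsal], [−strident], [+anterior], [+coronal], [+distributed], [−labial]; [voice], [spread glottis], [constricted glottis], … (outside Place) are retained from /f/.
The resulting bundle matches /θ/ in the inventory; substituting it for /f/ gives [aθðo].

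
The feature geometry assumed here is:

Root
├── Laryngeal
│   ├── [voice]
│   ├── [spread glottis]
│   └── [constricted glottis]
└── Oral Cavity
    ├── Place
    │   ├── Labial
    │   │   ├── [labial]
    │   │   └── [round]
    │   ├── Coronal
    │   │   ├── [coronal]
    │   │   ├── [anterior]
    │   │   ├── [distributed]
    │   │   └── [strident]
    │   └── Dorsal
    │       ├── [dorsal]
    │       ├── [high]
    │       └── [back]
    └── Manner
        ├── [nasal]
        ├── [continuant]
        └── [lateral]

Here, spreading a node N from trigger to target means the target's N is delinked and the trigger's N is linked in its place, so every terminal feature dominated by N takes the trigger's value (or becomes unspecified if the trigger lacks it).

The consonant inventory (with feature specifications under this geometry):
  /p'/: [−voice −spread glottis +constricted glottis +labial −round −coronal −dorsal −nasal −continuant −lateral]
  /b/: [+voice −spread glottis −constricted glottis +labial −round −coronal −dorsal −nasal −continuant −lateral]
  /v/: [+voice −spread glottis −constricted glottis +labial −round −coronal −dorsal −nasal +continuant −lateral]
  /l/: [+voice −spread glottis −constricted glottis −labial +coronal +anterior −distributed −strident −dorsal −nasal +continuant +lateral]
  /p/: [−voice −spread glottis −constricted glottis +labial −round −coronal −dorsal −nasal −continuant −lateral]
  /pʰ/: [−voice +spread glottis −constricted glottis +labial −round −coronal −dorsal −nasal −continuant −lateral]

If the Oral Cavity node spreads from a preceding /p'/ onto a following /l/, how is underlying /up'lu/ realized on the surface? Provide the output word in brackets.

[up'bu]

Terminals under Oral Cavity in this geometry: [labial], [round], [coronal], [anterior], [distributed], [strident], [dorsal], [high], [back], [nasal], [continuant], [lateral].
After delinking /l/'s Oral Cavity and linking /p'/'s, the affected terminals become [+labial], [−round], [−coronal], [−dorsal], [−nasal], [−continuant], [−lateral]; [voice], [spread glottis], [constricted glottis] (outside Oral Cavity) are retained from /l/.
The resulting bundle matches /b/ in the inventory; substituting it for /l/ gives [up'bu].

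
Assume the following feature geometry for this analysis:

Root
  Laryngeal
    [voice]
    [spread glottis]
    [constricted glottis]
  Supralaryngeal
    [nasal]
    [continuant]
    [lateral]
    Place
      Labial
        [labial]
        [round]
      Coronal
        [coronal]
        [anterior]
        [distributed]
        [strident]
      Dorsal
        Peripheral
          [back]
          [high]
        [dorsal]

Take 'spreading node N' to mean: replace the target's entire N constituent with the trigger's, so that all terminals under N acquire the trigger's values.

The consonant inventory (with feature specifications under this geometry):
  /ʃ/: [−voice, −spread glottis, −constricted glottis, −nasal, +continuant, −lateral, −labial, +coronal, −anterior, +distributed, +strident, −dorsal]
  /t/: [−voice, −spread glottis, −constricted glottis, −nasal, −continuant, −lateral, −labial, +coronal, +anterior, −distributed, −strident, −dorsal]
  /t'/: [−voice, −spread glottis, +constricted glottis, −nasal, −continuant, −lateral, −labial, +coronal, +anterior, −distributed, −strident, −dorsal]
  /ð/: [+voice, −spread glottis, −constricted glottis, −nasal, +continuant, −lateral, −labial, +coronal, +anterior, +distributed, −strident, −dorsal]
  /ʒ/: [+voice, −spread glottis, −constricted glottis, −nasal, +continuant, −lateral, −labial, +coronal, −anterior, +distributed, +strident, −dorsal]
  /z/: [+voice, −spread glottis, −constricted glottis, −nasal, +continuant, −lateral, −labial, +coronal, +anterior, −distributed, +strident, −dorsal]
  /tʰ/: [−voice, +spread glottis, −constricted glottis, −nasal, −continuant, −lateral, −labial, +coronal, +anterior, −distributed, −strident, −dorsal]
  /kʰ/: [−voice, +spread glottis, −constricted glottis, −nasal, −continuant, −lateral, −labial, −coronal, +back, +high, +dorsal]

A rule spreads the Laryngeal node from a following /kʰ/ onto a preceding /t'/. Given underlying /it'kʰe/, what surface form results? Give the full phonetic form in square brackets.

Laryngeal immediately or transitively dominates [voice], [spread glottis], [constricted glottis].
Spreading Laryngeal from /kʰ/ onto /t'/ replaces those values with /kʰ/'s: [−voice], [+spread glottis], [−constricted glottis]. Features outside Laryngeal ([nasal], [continuant], [lateral], …) stay as in /t'/.
Among the inventory, only /tʰ/ has exactly this specification, giving the surface form [itʰkʰe].

[itʰkʰe]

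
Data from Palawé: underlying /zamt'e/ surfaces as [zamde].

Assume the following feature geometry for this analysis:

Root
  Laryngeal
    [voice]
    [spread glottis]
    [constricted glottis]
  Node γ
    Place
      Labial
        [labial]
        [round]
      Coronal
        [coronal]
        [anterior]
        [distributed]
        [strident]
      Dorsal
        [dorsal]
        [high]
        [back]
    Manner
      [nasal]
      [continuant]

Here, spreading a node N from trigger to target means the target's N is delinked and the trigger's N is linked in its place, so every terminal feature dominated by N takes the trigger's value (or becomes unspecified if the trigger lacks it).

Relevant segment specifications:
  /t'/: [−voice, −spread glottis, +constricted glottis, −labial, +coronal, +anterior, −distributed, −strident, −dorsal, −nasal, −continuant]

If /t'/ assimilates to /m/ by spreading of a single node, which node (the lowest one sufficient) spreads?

Laryngeal

The alternation /t'/ → [d] changes [voice], [constricted glottis] and nothing else.
Tracing each changed feature up the tree, the paths first meet at Laryngeal; any lower node misses at least one of them.
If Laryngeal spreads, every terminal under it takes /m/'s value, producing [d] as observed.
Had Root spread, [nasal], [coronal] would have taken /m/'s values; they stay as in /t'/, confirming the spreading constituent is exactly Laryngeal.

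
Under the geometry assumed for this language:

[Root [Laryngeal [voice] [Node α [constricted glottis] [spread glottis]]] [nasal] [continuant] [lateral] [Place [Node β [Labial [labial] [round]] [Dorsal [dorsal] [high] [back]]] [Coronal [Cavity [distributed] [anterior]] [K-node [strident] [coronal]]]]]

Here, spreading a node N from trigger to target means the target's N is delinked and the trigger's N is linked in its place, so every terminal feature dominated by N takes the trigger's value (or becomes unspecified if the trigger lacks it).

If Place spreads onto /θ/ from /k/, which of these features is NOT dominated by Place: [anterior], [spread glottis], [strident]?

[spread glottis]

Place dominates exactly [labial], [round], [dorsal], [high], [back], [distributed], [anterior], [strident], [coronal].
Spreading Place replaces [strident], [anterior] with the trigger's values, since each sits inside the Place constituent.
[spread glottis] attaches under Node α, not under Place, so /θ/ retains its own value for [spread glottis].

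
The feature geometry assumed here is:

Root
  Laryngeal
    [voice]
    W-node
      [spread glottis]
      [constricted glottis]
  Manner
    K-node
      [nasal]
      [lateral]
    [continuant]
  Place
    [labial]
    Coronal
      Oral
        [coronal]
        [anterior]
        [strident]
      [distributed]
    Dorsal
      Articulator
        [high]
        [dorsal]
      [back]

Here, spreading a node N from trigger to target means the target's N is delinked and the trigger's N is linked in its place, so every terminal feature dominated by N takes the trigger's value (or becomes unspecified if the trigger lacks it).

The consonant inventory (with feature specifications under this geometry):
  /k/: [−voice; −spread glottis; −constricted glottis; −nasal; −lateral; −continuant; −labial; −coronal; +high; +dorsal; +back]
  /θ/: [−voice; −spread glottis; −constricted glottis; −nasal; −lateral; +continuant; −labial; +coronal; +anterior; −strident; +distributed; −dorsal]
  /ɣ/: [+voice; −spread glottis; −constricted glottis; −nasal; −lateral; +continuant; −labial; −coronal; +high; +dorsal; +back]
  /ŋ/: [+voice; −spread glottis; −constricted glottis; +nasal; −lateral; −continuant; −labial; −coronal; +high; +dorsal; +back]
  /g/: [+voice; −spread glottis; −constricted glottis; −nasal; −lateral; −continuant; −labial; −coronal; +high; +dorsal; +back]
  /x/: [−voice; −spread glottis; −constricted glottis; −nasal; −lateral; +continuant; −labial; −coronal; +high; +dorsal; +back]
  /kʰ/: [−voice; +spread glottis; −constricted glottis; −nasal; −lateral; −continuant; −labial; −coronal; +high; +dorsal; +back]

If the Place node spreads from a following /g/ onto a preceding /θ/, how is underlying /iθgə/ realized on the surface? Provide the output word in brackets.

[ixgə]

Place immediately or transitively dominates [labial], [coronal], [anterior], [strident], [distributed], [high], [dorsal], [back].
After delinking /θ/'s Place and linking /g/'s, the affected terminals become [−labial], [−coronal], [+high], [+dorsal], [+back]; [voice], [spread glottis], [constricted glottis], … (outside Place) are retained from /θ/.
The resulting bundle matches /x/ in the inventory; substituting it for /θ/ gives [ixgə].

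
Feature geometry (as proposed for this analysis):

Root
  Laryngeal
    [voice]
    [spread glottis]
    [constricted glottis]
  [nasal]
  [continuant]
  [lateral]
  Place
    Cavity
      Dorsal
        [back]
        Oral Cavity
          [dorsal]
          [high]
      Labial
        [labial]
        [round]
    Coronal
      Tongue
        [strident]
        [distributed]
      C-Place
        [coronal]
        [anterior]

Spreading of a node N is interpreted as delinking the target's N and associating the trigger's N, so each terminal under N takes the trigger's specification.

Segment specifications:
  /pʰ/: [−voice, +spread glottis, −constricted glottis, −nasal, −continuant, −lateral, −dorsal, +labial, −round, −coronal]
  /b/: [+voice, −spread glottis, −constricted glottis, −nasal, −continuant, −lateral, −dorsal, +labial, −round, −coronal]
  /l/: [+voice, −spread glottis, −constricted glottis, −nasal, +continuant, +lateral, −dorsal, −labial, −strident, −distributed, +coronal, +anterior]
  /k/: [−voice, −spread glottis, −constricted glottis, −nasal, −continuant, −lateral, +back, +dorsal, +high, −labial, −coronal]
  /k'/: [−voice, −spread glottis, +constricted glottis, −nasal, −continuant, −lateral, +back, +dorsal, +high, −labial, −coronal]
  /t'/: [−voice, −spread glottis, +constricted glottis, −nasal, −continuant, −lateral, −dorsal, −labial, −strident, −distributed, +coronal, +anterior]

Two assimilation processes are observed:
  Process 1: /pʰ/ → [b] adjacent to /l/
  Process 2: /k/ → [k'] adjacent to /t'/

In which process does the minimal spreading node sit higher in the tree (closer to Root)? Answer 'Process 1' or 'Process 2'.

Process 1

Process 1: the features that change are [voice], [spread glottis]; the minimal node is Laryngeal (depth 1).
Process 2: the feature that changes is [constricted glottis]; the minimal node is [constricted glottis] (depth 2).
Laryngeal is closer to Root than [constricted glottis], so Process 1 spreads the higher node.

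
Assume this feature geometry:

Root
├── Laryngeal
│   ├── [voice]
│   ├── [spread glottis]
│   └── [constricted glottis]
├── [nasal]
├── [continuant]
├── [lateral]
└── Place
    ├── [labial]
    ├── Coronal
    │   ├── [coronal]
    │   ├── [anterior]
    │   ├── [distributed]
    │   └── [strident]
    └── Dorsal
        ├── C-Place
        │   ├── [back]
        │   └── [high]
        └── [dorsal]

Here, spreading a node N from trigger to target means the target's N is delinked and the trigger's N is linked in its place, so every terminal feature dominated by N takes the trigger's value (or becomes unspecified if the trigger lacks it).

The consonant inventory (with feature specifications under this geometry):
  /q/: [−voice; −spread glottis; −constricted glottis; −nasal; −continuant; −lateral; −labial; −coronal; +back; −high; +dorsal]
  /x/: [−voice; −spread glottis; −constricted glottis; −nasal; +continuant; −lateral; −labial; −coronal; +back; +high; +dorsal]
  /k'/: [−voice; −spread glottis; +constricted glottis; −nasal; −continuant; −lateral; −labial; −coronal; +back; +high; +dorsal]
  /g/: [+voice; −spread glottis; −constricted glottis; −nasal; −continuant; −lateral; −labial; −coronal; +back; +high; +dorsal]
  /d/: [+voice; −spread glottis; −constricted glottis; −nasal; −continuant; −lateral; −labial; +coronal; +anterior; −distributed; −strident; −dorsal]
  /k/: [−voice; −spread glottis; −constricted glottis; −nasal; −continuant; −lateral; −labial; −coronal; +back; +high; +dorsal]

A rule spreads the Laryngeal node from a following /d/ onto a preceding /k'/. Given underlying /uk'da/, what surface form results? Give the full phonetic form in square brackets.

Laryngeal immediately or transitively dominates [voice], [spread glottis], [constricted glottis].
Spreading Laryngeal from /d/ onto /k'/ replaces those values with /d/'s: [+voice], [−spread glottis], [−constricted glottis]. Features outside Laryngeal ([nasal], [continuant], [lateral], …) stay as in /k'/.
Among the inventory, only /g/ has exactly this specification, giving the surface form [ugda].

[ugda]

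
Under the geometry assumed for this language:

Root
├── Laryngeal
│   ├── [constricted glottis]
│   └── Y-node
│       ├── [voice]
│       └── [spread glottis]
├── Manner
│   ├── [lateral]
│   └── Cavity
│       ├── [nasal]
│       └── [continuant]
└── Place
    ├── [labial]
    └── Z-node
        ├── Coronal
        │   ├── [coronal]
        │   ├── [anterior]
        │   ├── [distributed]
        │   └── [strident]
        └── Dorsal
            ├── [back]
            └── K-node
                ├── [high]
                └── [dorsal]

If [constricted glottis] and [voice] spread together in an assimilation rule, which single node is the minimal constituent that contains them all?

Laryngeal

[constricted glottis] lies under Laryngeal (below Laryngeal).
[voice] lies under Y-node (below Laryngeal).
The listed terminals split across distinct daughters of Laryngeal, so Laryngeal itself is the smallest node containing them all.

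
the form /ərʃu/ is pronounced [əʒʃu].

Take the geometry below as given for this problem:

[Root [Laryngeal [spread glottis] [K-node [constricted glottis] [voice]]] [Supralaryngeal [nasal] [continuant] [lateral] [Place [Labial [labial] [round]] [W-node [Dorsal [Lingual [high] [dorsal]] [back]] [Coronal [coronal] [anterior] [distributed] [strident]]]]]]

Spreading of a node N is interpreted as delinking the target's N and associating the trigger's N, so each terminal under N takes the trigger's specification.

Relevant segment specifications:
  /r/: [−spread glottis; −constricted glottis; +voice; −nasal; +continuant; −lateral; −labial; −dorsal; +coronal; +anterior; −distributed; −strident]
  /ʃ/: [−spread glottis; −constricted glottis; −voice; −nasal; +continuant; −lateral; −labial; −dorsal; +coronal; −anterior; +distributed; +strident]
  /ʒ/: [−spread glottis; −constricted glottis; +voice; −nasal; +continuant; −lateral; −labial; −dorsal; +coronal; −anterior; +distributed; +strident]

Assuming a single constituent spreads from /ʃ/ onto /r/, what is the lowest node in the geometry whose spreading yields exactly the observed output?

Coronal

The alternation /r/ → [ʒ] changes [anterior], [distributed], [strident] and nothing else.
Tracing each changed feature up the tree, the paths first meet at Coronal; any lower node misses at least one of them.
Delinking /r/'s Coronal and associating /ʃ/'s Coronal gives precisely the feature bundle of [ʒ].
[voice] stays as in /r/ although /ʃ/ differs there, so no node dominating it spread; among the remaining candidates Coronal is the lowest that derives the output.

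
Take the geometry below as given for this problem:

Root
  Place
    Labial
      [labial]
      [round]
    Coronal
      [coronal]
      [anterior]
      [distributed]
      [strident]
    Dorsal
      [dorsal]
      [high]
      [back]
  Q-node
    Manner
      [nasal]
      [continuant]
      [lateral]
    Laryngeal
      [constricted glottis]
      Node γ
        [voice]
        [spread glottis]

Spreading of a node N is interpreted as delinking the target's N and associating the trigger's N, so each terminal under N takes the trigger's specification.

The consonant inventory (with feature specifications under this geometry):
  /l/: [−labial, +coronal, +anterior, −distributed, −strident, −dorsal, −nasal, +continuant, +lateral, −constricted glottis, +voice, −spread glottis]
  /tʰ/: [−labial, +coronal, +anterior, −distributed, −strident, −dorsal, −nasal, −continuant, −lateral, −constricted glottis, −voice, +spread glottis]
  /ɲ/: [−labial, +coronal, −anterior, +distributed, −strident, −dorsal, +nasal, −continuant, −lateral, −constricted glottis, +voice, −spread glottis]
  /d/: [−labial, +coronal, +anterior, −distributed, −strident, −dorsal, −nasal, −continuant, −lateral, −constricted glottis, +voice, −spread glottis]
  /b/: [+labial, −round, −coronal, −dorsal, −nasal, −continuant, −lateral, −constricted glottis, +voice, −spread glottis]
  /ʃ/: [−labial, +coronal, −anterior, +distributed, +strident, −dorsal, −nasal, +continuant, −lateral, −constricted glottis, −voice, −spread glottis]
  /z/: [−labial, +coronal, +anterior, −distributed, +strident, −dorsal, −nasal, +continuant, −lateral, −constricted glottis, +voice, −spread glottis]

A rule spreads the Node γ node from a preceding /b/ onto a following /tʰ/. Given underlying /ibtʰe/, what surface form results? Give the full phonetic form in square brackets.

Node γ immediately or transitively dominates [voice], [spread glottis].
Spreading Node γ from /b/ onto /tʰ/ replaces those values with /b/'s: [+voice], [−spread glottis]. Features outside Node γ ([labial], [coronal], [anterior], …) stay as in /tʰ/.
Among the inventory, only /d/ has exactly this specification, giving the surface form [ibde].

[ibde]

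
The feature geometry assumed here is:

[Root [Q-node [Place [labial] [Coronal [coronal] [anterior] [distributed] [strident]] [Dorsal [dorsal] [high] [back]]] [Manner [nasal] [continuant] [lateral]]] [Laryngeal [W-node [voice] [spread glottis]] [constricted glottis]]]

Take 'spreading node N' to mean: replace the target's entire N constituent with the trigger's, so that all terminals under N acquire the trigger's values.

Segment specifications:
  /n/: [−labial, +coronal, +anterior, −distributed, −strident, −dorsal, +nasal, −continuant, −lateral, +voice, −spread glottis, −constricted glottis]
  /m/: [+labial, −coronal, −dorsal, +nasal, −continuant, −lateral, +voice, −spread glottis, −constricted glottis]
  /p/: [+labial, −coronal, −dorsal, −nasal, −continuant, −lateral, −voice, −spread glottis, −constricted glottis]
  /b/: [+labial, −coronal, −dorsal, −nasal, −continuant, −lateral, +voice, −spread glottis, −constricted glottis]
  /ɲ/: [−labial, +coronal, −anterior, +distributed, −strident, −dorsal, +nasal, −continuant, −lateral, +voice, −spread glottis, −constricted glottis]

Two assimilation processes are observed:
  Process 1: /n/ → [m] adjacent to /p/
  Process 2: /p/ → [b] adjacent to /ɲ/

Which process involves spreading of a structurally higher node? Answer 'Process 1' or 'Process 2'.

In Process 1, [labial], [coronal], [anterior], [distributed], [strident] change, so the minimal spreading node is Place at depth 2.
Process 2 alters [voice]; the lowest dominating node is [voice] (depth 3 from Root).
Place (depth 2) sits above [voice] (depth 3), making Process 1 the one with the higher spreading node.

Process 1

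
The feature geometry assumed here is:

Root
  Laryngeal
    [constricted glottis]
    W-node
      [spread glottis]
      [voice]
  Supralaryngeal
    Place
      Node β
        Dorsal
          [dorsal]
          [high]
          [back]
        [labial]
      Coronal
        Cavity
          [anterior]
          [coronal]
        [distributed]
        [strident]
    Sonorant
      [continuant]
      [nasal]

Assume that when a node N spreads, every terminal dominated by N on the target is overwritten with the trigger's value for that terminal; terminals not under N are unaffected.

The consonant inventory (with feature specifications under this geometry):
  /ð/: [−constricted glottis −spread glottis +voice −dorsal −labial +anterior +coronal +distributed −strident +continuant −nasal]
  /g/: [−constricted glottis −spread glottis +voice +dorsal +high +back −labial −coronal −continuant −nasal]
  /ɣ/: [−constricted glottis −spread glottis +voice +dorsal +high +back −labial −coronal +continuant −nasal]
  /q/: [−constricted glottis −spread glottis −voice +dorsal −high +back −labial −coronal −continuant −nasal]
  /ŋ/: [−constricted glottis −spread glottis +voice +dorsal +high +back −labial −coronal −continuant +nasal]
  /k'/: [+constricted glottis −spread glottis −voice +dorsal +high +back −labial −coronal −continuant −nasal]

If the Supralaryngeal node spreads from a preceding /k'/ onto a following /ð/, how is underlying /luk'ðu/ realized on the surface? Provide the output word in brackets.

Terminals under Supralaryngeal in this geometry: [dorsal], [high], [back], [labial], [anterior], [coronal], [distributed], [strident], [continuant], [nasal].
Spreading Supralaryngeal from /k'/ onto /ð/ replaces those values with /k'/'s: [+dorsal], [+high], [+back], [−labial], [−coronal], [−continuant], [−nasal]. Features outside Supralaryngeal ([constricted glottis], [spread glottis], [voice]) stay as in /ð/.
The resulting bundle matches /g/ in the inventory; substituting it for /ð/ gives [luk'gu].

[luk'gu]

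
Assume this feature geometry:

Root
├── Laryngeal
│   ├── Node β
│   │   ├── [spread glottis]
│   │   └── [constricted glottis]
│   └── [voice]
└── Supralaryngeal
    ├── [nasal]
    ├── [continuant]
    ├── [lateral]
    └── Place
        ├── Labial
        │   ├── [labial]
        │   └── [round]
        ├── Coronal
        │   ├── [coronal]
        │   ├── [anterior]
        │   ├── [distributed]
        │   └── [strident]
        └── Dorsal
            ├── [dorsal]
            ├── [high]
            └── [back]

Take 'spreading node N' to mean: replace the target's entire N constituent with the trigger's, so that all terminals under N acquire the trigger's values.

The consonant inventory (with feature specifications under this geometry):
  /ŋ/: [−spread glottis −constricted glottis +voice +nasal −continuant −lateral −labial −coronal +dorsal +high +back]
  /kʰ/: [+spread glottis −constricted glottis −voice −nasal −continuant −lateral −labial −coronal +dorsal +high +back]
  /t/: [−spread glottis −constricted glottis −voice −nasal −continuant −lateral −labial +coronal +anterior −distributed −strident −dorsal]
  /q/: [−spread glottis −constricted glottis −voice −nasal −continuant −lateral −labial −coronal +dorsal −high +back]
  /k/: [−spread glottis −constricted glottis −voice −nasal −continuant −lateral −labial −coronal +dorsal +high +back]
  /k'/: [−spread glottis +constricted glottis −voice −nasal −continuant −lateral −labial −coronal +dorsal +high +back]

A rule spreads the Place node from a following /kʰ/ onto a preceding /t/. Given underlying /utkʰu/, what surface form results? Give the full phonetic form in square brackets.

[ukkʰu]

The Place node dominates the terminals [labial], [round], [coronal], [anterior], [distributed], [strident], [dorsal], [high], [back].
Spreading Place from /kʰ/ onto /t/ replaces those values with /kʰ/'s: [−labial], [−coronal], [+dorsal], [+high], [+back]. Features outside Place ([spread glottis], [constricted glottis], [voice], …) stay as in /t/.
This feature bundle is that of [k], so /utkʰu/ surfaces as [ukkʰu].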